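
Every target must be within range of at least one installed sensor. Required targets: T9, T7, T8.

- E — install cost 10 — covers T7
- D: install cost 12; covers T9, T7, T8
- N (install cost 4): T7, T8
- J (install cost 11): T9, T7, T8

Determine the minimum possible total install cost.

This is a weighted set-cover instance.
J alone covers T9, T7, T8 — every target.
Total install cost: 11.

11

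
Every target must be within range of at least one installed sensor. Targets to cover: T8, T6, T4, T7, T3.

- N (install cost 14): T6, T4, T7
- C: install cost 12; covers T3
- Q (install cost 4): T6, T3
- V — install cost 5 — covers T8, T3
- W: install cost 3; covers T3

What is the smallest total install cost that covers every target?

19

The greedy cost-per-new-target heuristic would pick Q, V, and N for 23, but a cheaper cover exists.
Choose N and V: together they cover T8, T6, T4, T7, T3 — every target.
Total install cost: 14 + 5 = 19.
No cover costs less than 19.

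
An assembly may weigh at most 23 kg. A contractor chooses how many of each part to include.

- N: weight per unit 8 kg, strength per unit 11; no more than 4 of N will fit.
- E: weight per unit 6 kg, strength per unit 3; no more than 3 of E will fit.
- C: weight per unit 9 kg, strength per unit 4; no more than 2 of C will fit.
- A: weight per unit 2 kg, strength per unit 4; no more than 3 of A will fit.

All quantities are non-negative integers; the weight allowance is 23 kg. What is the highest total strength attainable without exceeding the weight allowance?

34

2×N and 3×A: weight 22 ≤ 23, strength 2·11 + 3·4 = 34.
2×N and 2×A: weight 20 ≤ 23, strength 2·11 + 2·4 = 30.
Best is 34.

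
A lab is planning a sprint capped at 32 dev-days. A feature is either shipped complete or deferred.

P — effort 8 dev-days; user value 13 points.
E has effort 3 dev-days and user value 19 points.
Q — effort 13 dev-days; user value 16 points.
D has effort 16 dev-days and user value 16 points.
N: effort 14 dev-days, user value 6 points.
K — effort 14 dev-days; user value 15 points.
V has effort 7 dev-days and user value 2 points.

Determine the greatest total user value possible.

Allowing fractional choices, the relaxed optimum would be about 56.6, but features are indivisible.
E + Q + D: effort 3 + 13 + 16 = 32 ≤ 32, user value 19 + 16 + 16 = 51.
E + Q + K: effort 3 + 13 + 14 = 30 ≤ 32, user value 19 + 16 + 15 = 50.
Best is E, Q, and D with total user value 51.

51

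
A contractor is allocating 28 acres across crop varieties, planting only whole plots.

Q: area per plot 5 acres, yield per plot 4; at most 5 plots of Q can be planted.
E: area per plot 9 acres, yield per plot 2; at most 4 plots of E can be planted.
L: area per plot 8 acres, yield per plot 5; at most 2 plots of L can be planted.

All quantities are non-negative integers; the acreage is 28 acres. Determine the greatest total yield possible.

This is a bounded integer knapsack.
Q has the best ratio (4/5); taking only Q gives at most 5×4 = 20 (stopped by the area limit).
Mixing does better — 4×Q and 1×L: area 28 ≤ 28, yield 4·4 + 1·5 = 21.

21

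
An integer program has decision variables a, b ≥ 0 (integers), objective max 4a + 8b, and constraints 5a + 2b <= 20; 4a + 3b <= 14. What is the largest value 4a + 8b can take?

(a,b)=(0,4): 5·0+2·4=8≤20, 4·0+3·4=12≤14, objective 32.
(a,b)=(1,3): 5·1+2·3=11≤20, 4·1+3·3=13≤14, objective 28.
(a,b)=(0,3): 5·0+2·3=6≤20, 4·0+3·3=9≤14, objective 24.
Maximum is 32 at (a,b)=(0,4).

32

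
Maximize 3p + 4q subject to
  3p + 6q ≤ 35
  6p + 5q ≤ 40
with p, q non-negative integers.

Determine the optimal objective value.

25

(p,q)=(3,4): 3·3+6·4=33≤35, 6·3+5·4=38≤40, objective 25.
(p,q)=(4,3): 3·4+6·3=30≤35, 6·4+5·3=39≤40, objective 24.
(p,q)=(2,4): 3·2+6·4=30≤35, 6·2+5·4=32≤40, objective 22.
The best lattice point is (3,4), giving 25.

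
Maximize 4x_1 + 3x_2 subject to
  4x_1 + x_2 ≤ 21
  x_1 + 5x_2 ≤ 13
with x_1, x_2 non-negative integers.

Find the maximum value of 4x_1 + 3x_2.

23

Relaxing integrality, the LP optimum is 24.26 at (x_1,x_2) = (4.84, 1.63), which is not an integer point.
(x_1,x_2)=(5,1): 4·5+1·1=21≤21, 1·5+5·1=10≤13, objective 23.
(x_1,x_2)=(5,0): 4·5+1·0=20≤21, 1·5+5·0=5≤13, objective 20.
(x_1,x_2)=(4,1): 4·4+1·1=17≤21, 1·4+5·1=9≤13, objective 19.
No feasible integer point exceeds 23.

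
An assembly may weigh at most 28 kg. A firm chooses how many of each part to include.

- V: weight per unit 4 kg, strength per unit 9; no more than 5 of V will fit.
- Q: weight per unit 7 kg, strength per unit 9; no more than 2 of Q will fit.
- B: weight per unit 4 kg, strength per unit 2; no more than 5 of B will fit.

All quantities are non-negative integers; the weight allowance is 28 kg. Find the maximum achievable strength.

54

This is a bounded integer knapsack.
5×V and 1×Q: weight 27 ≤ 28, strength 5·9 + 1·9 = 54.
5×V and 2×B: weight 28 ≤ 28, strength 5·9 + 2·2 = 49.
Best is 54.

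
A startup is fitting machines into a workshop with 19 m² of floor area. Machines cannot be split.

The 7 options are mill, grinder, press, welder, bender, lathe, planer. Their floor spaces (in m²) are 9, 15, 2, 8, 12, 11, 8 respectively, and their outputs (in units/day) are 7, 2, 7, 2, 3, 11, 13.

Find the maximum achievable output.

27

Allowing fractional choices, the relaxed optimum would be about 29.0, but machines are indivisible.
press + welder + planer: floor space 2 + 8 + 8 = 18 ≤ 19, output 7 + 2 + 13 = 22.
lathe + planer: floor space 11 + 8 = 19 ≤ 19, output 11 + 13 = 24.
mill + press + planer: floor space 9 + 2 + 8 = 19 ≤ 19, output 7 + 7 + 13 = 27.
Best is mill, press, and planer with total output 27.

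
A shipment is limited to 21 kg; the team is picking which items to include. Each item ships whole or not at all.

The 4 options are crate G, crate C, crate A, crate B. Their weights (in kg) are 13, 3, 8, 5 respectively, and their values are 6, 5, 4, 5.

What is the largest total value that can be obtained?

This is an integer program with binary decision variables.
Take crate G, crate C, and crate B: weight 13 + 3 + 5 = 21 ≤ 21, value 6 + 5 + 5 = 16.
No other feasible combination does better.

16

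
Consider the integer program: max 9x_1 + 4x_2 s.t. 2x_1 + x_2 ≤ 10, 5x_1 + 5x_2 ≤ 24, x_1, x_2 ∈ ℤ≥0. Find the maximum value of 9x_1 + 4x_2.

(x_1,x_2)=(4,0): 2·4+1·0=8≤10, 5·4+5·0=20≤24, objective 36.
(x_1,x_2)=(3,1): 2·3+1·1=7≤10, 5·3+5·1=20≤24, objective 31.
(x_1,x_2)=(3,0): 2·3+1·0=6≤10, 5·3+5·0=15≤24, objective 27.
The best lattice point is (4,0), giving 36.

36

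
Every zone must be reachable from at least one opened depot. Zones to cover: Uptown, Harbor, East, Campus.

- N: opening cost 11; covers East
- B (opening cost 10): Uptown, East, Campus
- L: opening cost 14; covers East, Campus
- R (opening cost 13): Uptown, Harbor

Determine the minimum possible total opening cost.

Choose B and R: together they cover Uptown, Harbor, East, Campus — every zone.
Total opening cost: 10 + 13 = 23.
No cover costs less than 23.

23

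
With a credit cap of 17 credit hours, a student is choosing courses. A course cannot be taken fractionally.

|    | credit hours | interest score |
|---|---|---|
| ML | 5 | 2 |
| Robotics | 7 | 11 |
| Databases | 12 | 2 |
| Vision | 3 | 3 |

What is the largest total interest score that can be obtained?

Take ML, Robotics, and Vision: credit hours 5 + 7 + 3 = 15 ≤ 17, interest score 2 + 11 + 3 = 16.
No other feasible combination does better.

16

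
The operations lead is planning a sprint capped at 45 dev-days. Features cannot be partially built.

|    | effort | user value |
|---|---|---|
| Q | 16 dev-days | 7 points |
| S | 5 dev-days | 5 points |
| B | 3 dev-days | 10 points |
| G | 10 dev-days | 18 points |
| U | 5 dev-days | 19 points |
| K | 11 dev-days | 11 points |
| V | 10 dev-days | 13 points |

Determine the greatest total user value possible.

B + G + U + K + V: effort 3 + 10 + 5 + 11 + 10 = 39 ≤ 45, user value 10 + 18 + 19 + 11 + 13 = 71.
S + B + G + U + K + V: effort 5 + 3 + 10 + 5 + 11 + 10 = 44 ≤ 45, user value 5 + 10 + 18 + 19 + 11 + 13 = 76.
Q + B + G + U + V: effort 16 + 3 + 10 + 5 + 10 = 44 ≤ 45, user value 7 + 10 + 18 + 19 + 13 = 67.
Best is S, B, G, U, K, and V with total user value 76.

76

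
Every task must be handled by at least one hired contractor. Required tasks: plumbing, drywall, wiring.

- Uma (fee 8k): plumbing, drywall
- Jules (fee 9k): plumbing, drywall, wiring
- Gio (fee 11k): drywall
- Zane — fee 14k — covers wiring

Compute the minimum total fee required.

9

Jules alone covers plumbing, drywall, wiring — every task.
Total fee: 9.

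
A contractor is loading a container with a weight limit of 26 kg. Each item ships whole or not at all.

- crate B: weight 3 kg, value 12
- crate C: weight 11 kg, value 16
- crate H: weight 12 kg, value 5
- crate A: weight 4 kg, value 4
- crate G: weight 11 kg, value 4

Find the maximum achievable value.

Allowing fractional choices, the relaxed optimum would be about 35.3, but items are indivisible.
crate B + crate C + crate H: weight 3 + 11 + 12 = 26 ≤ 26, value 12 + 16 + 5 = 33.
crate B + crate C + crate A: weight 3 + 11 + 4 = 18 ≤ 26, value 12 + 16 + 4 = 32.
crate B + crate C + crate G: weight 3 + 11 + 11 = 25 ≤ 26, value 12 + 16 + 4 = 32.
Best is crate B, crate C, and crate H with total value 33.

33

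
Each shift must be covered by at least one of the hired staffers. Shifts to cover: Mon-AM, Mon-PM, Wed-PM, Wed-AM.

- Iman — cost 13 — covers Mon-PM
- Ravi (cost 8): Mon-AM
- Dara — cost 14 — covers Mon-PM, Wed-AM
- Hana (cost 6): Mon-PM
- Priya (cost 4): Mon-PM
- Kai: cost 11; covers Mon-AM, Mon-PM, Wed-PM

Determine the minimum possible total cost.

Choose Dara and Kai: together they cover Mon-AM, Mon-PM, Wed-PM, Wed-AM — every shift.
Total cost: 14 + 11 = 25.
No cover costs less than 25.

25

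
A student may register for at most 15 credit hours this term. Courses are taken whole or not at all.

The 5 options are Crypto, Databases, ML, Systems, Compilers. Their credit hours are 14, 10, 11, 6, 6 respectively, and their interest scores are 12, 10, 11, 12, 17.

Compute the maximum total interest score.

29

This is an integer program with binary decision variables.
Allowing fractional choices, the relaxed optimum would be about 32.0, but courses are indivisible.
Compilers: credit hours 6 ≤ 15, interest score 17.
Systems + Compilers: credit hours 6 + 6 = 12 ≤ 15, interest score 12 + 17 = 29.
Best is Systems and Compilers with total interest score 29.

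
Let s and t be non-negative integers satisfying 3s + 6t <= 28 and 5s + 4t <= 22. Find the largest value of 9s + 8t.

(s,t)=(2,3) is feasible, giving 42.
(s,t)=(1,4) is feasible, giving 41.
(s,t)=(2,2) is feasible, giving 34.
No feasible integer point exceeds 42.

42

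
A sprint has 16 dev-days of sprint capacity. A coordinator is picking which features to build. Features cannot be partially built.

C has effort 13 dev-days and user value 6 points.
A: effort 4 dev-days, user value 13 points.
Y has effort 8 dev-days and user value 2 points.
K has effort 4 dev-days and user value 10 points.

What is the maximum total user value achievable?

This is a 0-1 knapsack instance.
Take A, Y, and K: effort 4 + 8 + 4 = 16 ≤ 16, user value 13 + 2 + 10 = 25.
No other feasible combination does better.

25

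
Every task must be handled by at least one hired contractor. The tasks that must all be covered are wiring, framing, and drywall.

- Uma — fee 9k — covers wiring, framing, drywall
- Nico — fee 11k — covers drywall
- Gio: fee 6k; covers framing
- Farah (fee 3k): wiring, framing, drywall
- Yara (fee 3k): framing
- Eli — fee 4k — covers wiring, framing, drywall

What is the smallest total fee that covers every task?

3

Farah alone covers wiring, framing, drywall — every task.
Total fee: 3.
No cover costs less than 3.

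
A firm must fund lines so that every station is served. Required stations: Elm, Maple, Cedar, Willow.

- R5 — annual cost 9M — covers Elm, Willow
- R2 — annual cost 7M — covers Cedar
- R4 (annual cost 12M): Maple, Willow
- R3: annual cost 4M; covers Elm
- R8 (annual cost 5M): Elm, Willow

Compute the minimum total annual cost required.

This is an integer covering problem.
The greedy cost-per-new-station heuristic would pick R8, R2, and R4 for 24, but a cheaper cover exists.
Choose R2, R4, and R3: together they cover Elm, Maple, Cedar, Willow — every station.
Total annual cost: 7 + 12 + 4 = 23.
No cover costs less than 23.

23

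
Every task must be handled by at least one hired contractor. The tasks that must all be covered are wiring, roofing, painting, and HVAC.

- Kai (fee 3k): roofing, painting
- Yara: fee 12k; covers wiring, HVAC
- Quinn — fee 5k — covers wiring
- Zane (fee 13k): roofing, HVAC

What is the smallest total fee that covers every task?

The greedy cost-per-new-task heuristic would pick Kai, Quinn, and Yara for 20, but a cheaper cover exists.
Choose Kai and Yara: together they cover wiring, roofing, painting, HVAC — every task.
Total fee: 3 + 12 = 15.
No cover costs less than 15.

15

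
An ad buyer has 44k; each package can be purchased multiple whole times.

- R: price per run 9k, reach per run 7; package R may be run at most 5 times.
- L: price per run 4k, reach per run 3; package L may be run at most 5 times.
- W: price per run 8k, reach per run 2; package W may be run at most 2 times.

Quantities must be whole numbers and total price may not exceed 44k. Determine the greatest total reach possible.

34

3×R and 4×L: price 43 ≤ 44, reach 3·7 + 4·3 = 33.
4×R and 2×L: price 44 ≤ 44, reach 4·7 + 2·3 = 34.
Best is 34.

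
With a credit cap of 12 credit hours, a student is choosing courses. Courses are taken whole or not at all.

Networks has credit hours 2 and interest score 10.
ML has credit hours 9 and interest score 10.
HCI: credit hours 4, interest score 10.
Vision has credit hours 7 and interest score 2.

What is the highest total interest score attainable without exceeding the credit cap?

20

Take Networks and HCI: credit hours 2 + 4 = 6 ≤ 12, interest score 10 + 10 = 20.
No feasible combination exceeds this.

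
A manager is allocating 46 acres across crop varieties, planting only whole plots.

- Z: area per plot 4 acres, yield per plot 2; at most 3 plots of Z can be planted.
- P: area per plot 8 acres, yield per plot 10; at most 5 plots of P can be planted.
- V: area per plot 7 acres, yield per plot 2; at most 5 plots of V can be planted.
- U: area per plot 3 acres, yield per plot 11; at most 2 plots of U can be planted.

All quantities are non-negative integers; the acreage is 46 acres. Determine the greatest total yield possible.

72

This is a bounded integer knapsack.
5×P and 2×U: area 46 ≤ 46, yield 5·10 + 2·11 = 72.
2×Z, 4×P, and 2×U: area 46 ≤ 46, yield 2·2 + 4·10 + 2·11 = 66.
Best is 72.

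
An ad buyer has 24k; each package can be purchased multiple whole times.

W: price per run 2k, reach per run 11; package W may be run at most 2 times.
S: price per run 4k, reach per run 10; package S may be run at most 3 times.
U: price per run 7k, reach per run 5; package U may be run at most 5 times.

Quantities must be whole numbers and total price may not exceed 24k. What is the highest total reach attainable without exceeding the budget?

57

Take 2×W, 3×S, and 1×U: price 23 ≤ 24, reach 2·11 + 3·10 + 1·5 = 57.
W has the best ratio (11/2) and is taken to its limit of 2; remaining capacity is filled optimally with the others.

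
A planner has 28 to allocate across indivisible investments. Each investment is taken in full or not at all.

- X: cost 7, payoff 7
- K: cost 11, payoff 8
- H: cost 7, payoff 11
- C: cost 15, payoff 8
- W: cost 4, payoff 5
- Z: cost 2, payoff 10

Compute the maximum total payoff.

Allowing fractional choices, the relaxed optimum would be about 38.8, but investments are indivisible.
K + H + W + Z: cost 11 + 7 + 4 + 2 = 24 ≤ 28, payoff 8 + 11 + 5 + 10 = 34.
H + C + W + Z: cost 7 + 15 + 4 + 2 = 28 ≤ 28, payoff 11 + 8 + 5 + 10 = 34.
X + K + H + Z: cost 7 + 11 + 7 + 2 = 27 ≤ 28, payoff 7 + 8 + 11 + 10 = 36.
Best is X, K, H, and Z with total payoff 36.

36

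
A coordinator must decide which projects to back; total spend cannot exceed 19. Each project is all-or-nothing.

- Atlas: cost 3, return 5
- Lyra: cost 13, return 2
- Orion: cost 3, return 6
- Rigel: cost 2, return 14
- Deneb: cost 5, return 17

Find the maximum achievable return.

This is an integer program with binary decision variables.
Atlas + Orion + Rigel + Deneb: cost 3 + 3 + 2 + 5 = 13 ≤ 19, return 5 + 6 + 14 + 17 = 42.
Atlas + Rigel + Deneb: cost 3 + 2 + 5 = 10 ≤ 19, return 5 + 14 + 17 = 36.
Orion + Rigel + Deneb: cost 3 + 2 + 5 = 10 ≤ 19, return 6 + 14 + 17 = 37.
Best is Atlas, Orion, Rigel, and Deneb with total return 42.

42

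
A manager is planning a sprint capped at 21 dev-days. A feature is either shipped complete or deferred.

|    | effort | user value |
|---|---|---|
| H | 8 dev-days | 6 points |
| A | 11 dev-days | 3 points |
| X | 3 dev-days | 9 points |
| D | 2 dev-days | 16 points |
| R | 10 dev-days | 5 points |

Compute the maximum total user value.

Take H, X, and D: effort 8 + 3 + 2 = 13 ≤ 21, user value 6 + 9 + 16 = 31.
No other feasible combination does better.

31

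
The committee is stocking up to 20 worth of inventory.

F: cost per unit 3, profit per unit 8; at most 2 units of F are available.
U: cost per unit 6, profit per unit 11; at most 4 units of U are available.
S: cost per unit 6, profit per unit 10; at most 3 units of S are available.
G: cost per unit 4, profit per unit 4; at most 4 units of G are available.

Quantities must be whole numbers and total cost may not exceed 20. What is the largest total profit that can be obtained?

38

F has the best ratio (8/3); taking only F gives at most 2×8 = 16 (stopped by the supply cap of 2).
Mixing does better — 2×F and 2×U: cost 18 ≤ 20, profit 2·8 + 2·11 = 38.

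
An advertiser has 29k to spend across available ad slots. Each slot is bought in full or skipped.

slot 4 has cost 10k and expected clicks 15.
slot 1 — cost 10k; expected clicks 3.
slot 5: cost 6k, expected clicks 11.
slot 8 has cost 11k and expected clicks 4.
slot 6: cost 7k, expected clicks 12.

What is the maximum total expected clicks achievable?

38

Allowing fractional choices, the relaxed optimum would be about 40.2, but ad slots are indivisible.
slot 4 + slot 8 + slot 6: cost 10 + 11 + 7 = 28 ≤ 29, expected clicks 15 + 4 + 12 = 31.
slot 4 + slot 5 + slot 6: cost 10 + 6 + 7 = 23 ≤ 29, expected clicks 15 + 11 + 12 = 38.
Best is slot 4, slot 5, and slot 6 with total expected clicks 38.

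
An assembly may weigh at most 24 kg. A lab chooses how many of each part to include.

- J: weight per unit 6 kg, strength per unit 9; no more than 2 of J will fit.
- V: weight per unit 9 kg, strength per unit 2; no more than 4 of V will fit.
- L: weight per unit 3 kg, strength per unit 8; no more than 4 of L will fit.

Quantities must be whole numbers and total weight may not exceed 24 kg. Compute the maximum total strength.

L has the best ratio (8/3); taking only L gives at most 4×8 = 32 (stopped by the supply cap of 4).
Mixing does better — 2×J and 4×L: weight 24 ≤ 24, strength 2·9 + 4·8 = 50.

50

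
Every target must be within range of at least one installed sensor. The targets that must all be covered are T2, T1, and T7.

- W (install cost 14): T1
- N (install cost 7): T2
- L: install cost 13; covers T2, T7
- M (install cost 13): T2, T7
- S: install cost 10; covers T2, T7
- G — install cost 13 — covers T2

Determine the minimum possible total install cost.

Choose W and S: together they cover T2, T1, T7 — every target.
Total install cost: 14 + 10 = 24.
No cover costs less than 24.

24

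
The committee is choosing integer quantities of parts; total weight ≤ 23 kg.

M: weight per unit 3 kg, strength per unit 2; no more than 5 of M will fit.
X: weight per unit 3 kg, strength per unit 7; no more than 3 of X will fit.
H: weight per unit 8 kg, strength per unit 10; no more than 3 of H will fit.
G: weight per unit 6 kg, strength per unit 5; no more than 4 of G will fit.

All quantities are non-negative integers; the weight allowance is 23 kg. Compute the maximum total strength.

This is a bounded integer knapsack.
2×M, 3×X, and 1×H: weight 23 ≤ 23, strength 2·2 + 3·7 + 1·10 = 35.
3×X, 1×H, and 1×G: weight 23 ≤ 23, strength 3·7 + 1·10 + 1·5 = 36.
Best is 36.

36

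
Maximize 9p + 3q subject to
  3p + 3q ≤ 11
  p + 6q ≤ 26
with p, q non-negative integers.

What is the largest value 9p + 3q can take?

Relaxing integrality, the LP optimum is 33.00 at (p,q) = (3.67, 0), which is not an integer point.
(p,q)=(3,0) is feasible, giving 27.
(p,q)=(2,1) is feasible, giving 21.
(p,q)=(2,0) is feasible, giving 18.
No feasible integer point exceeds 27.

27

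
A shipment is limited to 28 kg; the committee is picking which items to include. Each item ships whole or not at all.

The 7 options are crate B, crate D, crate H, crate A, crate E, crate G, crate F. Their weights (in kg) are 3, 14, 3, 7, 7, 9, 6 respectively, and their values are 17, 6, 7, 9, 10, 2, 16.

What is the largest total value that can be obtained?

59

crate B + crate H + crate A + crate E + crate F: weight 3 + 3 + 7 + 7 + 6 = 26 ≤ 28, value 17 + 7 + 9 + 10 + 16 = 59.
crate B + crate A + crate E + crate F: weight 3 + 7 + 7 + 6 = 23 ≤ 28, value 17 + 9 + 10 + 16 = 52.
crate B + crate H + crate E + crate G + crate F: weight 3 + 3 + 7 + 9 + 6 = 28 ≤ 28, value 17 + 7 + 10 + 2 + 16 = 52.
Best is crate B, crate H, crate A, crate E, and crate F with total value 59.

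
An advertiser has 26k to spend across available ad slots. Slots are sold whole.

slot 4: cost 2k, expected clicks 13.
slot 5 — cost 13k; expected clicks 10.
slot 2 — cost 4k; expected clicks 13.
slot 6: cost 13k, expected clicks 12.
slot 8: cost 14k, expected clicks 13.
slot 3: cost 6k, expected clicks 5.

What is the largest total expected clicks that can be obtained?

Treat it as a binary knapsack problem.
Allowing fractional choices, the relaxed optimum would be about 44.5, but ad slots are indivisible.
slot 4 + slot 5 + slot 2 + slot 3: cost 2 + 13 + 4 + 6 = 25 ≤ 26, expected clicks 13 + 10 + 13 + 5 = 41.
slot 4 + slot 2 + slot 6 + slot 3: cost 2 + 4 + 13 + 6 = 25 ≤ 26, expected clicks 13 + 13 + 12 + 5 = 43.
slot 4 + slot 2 + slot 8 + slot 3: cost 2 + 4 + 14 + 6 = 26 ≤ 26, expected clicks 13 + 13 + 13 + 5 = 44.
Best is slot 4, slot 2, slot 8, and slot 3 with total expected clicks 44.

44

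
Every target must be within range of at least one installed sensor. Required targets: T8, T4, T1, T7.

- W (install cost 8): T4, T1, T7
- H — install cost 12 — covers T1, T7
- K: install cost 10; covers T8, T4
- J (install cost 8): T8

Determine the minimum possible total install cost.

16

This is an integer covering problem.
Choose W and J: together they cover T8, T4, T1, T7 — every target.
Total install cost: 8 + 8 = 16.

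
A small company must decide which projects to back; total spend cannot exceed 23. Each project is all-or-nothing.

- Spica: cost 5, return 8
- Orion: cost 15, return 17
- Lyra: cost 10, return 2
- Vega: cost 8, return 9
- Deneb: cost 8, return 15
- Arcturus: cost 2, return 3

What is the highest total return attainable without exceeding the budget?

35

Spica + Vega + Deneb: cost 5 + 8 + 8 = 21 ≤ 23, return 8 + 9 + 15 = 32.
Orion + Deneb: cost 15 + 8 = 23 ≤ 23, return 17 + 15 = 32.
Spica + Vega + Deneb + Arcturus: cost 5 + 8 + 8 + 2 = 23 ≤ 23, return 8 + 9 + 15 + 3 = 35.
Best is Spica, Vega, Deneb, and Arcturus with total return 35.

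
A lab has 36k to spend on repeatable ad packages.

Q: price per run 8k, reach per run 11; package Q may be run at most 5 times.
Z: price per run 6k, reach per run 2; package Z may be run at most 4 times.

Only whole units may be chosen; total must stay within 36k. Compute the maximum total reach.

44

4×Q: price 32 ≤ 36, reach 4·11 = 44.
3×Q and 2×Z: price 36 ≤ 36, reach 3·11 + 2·2 = 37.
Best is 44.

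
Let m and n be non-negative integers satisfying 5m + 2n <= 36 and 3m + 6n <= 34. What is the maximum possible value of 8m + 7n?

62

(m,n)=(6,2): 5·6+2·2=34≤36, 3·6+6·2=30≤34, objective 62.
(m,n)=(5,3): 5·5+2·3=31≤36, 3·5+6·3=33≤34, objective 61.
(m,n)=(6,1): 5·6+2·1=32≤36, 3·6+6·1=24≤34, objective 55.
(m,n)=(5,2): 5·5+2·2=29≤36, 3·5+6·2=27≤34, objective 54.
Maximum is 62 at (m,n)=(6,2).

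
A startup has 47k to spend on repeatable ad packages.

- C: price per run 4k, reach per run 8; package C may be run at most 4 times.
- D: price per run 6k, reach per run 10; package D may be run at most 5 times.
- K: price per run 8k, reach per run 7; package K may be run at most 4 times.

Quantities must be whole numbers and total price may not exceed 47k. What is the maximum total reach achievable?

82

4×C and 5×D: price 46 ≤ 47, reach 4·8 + 5·10 = 82.
3×C and 5×D: price 42 ≤ 47, reach 3·8 + 5·10 = 74.
Best is 82.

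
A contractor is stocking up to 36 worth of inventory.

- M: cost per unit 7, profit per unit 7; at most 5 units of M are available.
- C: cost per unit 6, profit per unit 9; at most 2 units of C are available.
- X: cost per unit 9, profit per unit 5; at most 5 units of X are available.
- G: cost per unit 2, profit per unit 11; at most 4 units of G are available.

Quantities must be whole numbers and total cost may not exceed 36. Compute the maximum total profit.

Take 2×M, 2×C, and 4×G: cost 34 ≤ 36, profit 2·7 + 2·9 + 4·11 = 76.
G has the best ratio (11/2) and is taken to its limit of 4; remaining capacity is filled optimally with the others.

76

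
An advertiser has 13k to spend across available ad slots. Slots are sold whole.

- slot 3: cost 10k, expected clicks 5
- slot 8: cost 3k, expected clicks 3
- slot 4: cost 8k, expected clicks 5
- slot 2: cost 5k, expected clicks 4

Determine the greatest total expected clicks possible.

Allowing fractional choices, the relaxed optimum would be about 10.1, but ad slots are indivisible.
slot 8 + slot 4: cost 3 + 8 = 11 ≤ 13, expected clicks 3 + 5 = 8.
slot 3 + slot 8: cost 10 + 3 = 13 ≤ 13, expected clicks 5 + 3 = 8.
slot 4 + slot 2: cost 8 + 5 = 13 ≤ 13, expected clicks 5 + 4 = 9.
Best is slot 4 and slot 2 with total expected clicks 9.

9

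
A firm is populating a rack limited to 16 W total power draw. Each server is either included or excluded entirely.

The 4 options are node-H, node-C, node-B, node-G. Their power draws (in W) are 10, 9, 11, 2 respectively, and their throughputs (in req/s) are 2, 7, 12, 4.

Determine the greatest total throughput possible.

16

Allowing fractional choices, the relaxed optimum would be about 18.3, but servers are indivisible.
node-B: power draw 11 ≤ 16, throughput 12.
node-B + node-G: power draw 11 + 2 = 13 ≤ 16, throughput 12 + 4 = 16.
Best is node-B and node-G with total throughput 16.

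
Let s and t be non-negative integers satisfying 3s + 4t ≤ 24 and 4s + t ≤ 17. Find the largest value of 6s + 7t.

42

(s,t)=(0,6): 3·0+4·6=24≤24, 4·0+1·6=6≤17, objective 42.
(s,t)=(1,5): 3·1+4·5=23≤24, 4·1+1·5=9≤17, objective 41.
(s,t)=(2,4): 3·2+4·4=22≤24, 4·2+1·4=12≤17, objective 40.
No feasible integer point exceeds 42.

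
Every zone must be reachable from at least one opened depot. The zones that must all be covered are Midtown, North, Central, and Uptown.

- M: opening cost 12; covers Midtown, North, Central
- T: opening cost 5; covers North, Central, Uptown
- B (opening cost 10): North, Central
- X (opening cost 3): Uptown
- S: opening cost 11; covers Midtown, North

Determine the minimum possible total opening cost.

15

Choose M and X: together they cover Midtown, North, Central, Uptown — every zone.
Total opening cost: 12 + 3 = 15.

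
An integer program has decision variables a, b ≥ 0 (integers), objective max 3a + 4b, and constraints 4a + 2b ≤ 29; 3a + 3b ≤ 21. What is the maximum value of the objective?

(a,b)=(0,7): 4·0+2·7=14≤29, 3·0+3·7=21≤21, objective 28.
(a,b)=(1,6): 4·1+2·6=16≤29, 3·1+3·6=21≤21, objective 27.
(a,b)=(0,6): 4·0+2·6=12≤29, 3·0+3·6=18≤21, objective 24.
Maximum is 28 at (a,b)=(0,7).

28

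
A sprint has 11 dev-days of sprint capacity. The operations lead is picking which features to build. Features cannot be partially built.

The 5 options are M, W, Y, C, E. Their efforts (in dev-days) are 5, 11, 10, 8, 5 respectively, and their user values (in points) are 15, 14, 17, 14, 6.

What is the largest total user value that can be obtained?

21

This is a 0-1 knapsack instance.
Allowing fractional choices, the relaxed optimum would be about 25.5, but features are indivisible.
M + E: effort 5 + 5 = 10 ≤ 11, user value 15 + 6 = 21.
Y: effort 10 ≤ 11, user value 17.
Best is M and E with total user value 21.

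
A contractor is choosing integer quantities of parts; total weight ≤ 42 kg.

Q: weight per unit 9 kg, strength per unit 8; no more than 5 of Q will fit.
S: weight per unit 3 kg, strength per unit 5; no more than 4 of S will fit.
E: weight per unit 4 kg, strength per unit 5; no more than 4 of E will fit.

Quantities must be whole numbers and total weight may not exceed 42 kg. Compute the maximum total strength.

51

S has the best ratio (5/3); taking only S gives at most 4×5 = 20 (stopped by the supply cap of 4).
Mixing does better — 2×Q, 4×S, and 3×E: weight 42 ≤ 42, strength 2·8 + 4·5 + 3·5 = 51.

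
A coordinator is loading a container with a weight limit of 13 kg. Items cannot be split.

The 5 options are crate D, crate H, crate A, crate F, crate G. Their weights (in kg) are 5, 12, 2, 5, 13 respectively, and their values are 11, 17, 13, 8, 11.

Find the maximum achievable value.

Allowing fractional choices, the relaxed optimum would be about 33.4, but items are indivisible.
crate A + crate F: weight 2 + 5 = 7 ≤ 13, value 13 + 8 = 21.
crate D + crate A + crate F: weight 5 + 2 + 5 = 12 ≤ 13, value 11 + 13 + 8 = 32.
crate D + crate A: weight 5 + 2 = 7 ≤ 13, value 11 + 13 = 24.
Best is crate D, crate A, and crate F with total value 32.

32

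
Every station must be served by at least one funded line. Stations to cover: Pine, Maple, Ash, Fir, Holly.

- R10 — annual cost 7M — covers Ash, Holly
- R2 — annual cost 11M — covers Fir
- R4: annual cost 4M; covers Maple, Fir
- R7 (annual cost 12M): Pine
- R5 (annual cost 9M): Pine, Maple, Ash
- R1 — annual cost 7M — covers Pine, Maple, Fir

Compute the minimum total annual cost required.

The greedy cost-per-new-station heuristic would pick R4, R10, and R1 for 18, but a cheaper cover exists.
Choose R10 and R1: together they cover Pine, Maple, Ash, Fir, Holly — every station.
Total annual cost: 7 + 7 = 14.
No cover costs less than 14.

14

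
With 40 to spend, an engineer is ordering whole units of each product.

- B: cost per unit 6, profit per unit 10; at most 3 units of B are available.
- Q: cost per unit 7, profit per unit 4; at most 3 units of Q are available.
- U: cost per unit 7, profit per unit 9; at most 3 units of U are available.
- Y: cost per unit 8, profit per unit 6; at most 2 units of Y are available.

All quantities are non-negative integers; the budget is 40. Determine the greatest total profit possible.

This is a bounded integer knapsack.
Take 3×B and 3×U: cost 39 ≤ 40, profit 3·10 + 3·9 = 57.
B has the best ratio (10/6) and is taken to its limit of 3; remaining capacity is filled optimally with the others.

57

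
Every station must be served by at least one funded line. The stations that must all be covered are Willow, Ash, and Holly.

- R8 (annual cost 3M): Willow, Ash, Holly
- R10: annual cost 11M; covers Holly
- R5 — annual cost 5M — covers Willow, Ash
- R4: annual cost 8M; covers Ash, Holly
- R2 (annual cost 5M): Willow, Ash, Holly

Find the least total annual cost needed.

3

R8 alone covers Willow, Ash, Holly — every station.
Total annual cost: 3.
No cover costs less than 3.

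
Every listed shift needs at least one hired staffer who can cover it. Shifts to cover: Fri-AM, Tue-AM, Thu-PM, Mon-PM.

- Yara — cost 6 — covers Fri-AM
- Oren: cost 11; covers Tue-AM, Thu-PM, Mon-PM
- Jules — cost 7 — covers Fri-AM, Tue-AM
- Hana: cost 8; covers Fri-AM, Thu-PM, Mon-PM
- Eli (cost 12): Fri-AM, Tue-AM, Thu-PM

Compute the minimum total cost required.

15

Choose Jules and Hana: together they cover Fri-AM, Tue-AM, Thu-PM, Mon-PM — every shift.
Total cost: 7 + 8 = 15.
No cover costs less than 15.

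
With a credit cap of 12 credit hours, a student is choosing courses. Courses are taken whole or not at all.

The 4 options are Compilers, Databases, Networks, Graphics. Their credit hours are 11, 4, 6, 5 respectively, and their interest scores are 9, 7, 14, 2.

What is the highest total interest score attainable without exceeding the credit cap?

Take Databases and Networks: credit hours 4 + 6 = 10 ≤ 12, interest score 7 + 14 = 21.
No other feasible combination does better.

21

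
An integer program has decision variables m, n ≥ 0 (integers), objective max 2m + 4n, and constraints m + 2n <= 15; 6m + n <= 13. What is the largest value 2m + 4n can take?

(m,n)=(1,7): 1·1+2·7=15≤15, 6·1+1·7=13≤13, objective 30.
(m,n)=(0,7): 1·0+2·7=14≤15, 6·0+1·7=7≤13, objective 28.
(m,n)=(1,6): 1·1+2·6=13≤15, 6·1+1·6=12≤13, objective 26.
(m,n)=(0,6): 1·0+2·6=12≤15, 6·0+1·6=6≤13, objective 24.
No feasible integer point exceeds 30.

30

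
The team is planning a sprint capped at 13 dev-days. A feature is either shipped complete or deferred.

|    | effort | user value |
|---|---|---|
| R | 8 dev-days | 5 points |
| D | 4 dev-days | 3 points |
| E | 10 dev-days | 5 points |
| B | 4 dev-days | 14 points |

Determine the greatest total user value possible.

Allowing fractional choices, the relaxed optimum would be about 20.1, but features are indivisible.
R + B: effort 8 + 4 = 12 ≤ 13, user value 5 + 14 = 19.
D + B: effort 4 + 4 = 8 ≤ 13, user value 3 + 14 = 17.
B: effort 4 ≤ 13, user value 14.
Best is R and B with total user value 19.

19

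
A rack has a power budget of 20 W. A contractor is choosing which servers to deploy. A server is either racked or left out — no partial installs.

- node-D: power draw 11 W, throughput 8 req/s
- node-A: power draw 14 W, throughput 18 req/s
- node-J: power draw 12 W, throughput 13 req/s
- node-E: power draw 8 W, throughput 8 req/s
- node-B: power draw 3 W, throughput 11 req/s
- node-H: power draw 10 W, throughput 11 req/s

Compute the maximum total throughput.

node-B + node-H: power draw 3 + 10 = 13 ≤ 20, throughput 11 + 11 = 22.
node-J + node-B: power draw 12 + 3 = 15 ≤ 20, throughput 13 + 11 = 24.
node-A + node-B: power draw 14 + 3 = 17 ≤ 20, throughput 18 + 11 = 29.
Best is node-A and node-B with total throughput 29.

29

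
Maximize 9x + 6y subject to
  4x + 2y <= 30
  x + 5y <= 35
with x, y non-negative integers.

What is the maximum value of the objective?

(x,y)=(5,5): 4·5+2·5=30≤30, 1·5+5·5=30≤35, objective 75.
(x,y)=(4,6): 4·4+2·6=28≤30, 1·4+5·6=34≤35, objective 72.
The best lattice point is (5,5), giving 75.

75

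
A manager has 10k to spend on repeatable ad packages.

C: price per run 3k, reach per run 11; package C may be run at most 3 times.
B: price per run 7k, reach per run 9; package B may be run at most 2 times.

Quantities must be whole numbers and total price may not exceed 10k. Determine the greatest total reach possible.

33

C has the best ratio (11/3); taking only C gives at most 3×11 = 33 (stopped by the price limit).
Optimal: 3×C: price 9 ≤ 10, reach 3·11 = 33.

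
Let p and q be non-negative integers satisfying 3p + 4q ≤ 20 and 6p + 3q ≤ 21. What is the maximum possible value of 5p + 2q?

The continuous relaxation peaks at (3.5, 0) with value 17.50; rounding to a feasible lattice point costs some objective.
(p,q)=(3,1): 3·3+4·1=13≤20, 6·3+3·1=21≤21, objective 17.
(p,q)=(3,0): 3·3+4·0=9≤20, 6·3+3·0=18≤21, objective 15.
(p,q)=(2,2): 3·2+4·2=14≤20, 6·2+3·2=18≤21, objective 14.
(p,q)=(2,1): 3·2+4·1=10≤20, 6·2+3·1=15≤21, objective 12.
Maximum is 17 at (p,q)=(3,1).

17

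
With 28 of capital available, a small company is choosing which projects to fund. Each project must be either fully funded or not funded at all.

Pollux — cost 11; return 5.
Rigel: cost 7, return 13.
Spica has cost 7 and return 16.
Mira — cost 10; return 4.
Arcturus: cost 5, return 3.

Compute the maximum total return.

34

Treat it as a binary knapsack problem.
Rigel + Spica + Mira: cost 7 + 7 + 10 = 24 ≤ 28, return 13 + 16 + 4 = 33.
Pollux + Rigel + Spica: cost 11 + 7 + 7 = 25 ≤ 28, return 5 + 13 + 16 = 34.
Best is Pollux, Rigel, and Spica with total return 34.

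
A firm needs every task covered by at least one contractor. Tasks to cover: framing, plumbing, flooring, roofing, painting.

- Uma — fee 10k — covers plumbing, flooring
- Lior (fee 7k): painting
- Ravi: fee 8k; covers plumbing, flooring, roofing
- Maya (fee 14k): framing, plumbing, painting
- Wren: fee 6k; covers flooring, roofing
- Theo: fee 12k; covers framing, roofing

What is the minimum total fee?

The greedy cost-per-new-task heuristic would pick Ravi, Lior, and Theo for 27, but a cheaper cover exists.
Choose Maya and Wren: together they cover framing, plumbing, flooring, roofing, painting — every task.
Total fee: 14 + 6 = 20.
No cover costs less than 20.

20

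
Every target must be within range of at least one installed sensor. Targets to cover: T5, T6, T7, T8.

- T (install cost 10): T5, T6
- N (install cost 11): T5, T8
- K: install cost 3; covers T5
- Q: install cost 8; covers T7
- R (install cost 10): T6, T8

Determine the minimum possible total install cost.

21

Choose K, Q, and R: together they cover T5, T6, T7, T8 — every target.
Total install cost: 3 + 8 + 10 = 21.
No cover costs less than 21.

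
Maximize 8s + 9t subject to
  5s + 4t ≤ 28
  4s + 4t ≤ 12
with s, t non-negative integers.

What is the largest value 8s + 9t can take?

27

(s,t)=(0,3): 5·0+4·3=12≤28, 4·0+4·3=12≤12, objective 27.
(s,t)=(1,2): 5·1+4·2=13≤28, 4·1+4·2=12≤12, objective 26.
(s,t)=(0,2): 5·0+4·2=8≤28, 4·0+4·2=8≤12, objective 18.
Maximum is 27 at (s,t)=(0,3).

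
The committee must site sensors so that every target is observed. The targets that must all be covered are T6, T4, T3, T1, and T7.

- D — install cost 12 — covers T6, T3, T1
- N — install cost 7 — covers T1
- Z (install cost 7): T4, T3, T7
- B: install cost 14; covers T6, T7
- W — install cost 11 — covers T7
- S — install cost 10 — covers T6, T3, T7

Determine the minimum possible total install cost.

This is a weighted set-cover instance.
Choose D and Z: together they cover T6, T4, T3, T1, T7 — every target.
Total install cost: 12 + 7 = 19.
No cover costs less than 19.

19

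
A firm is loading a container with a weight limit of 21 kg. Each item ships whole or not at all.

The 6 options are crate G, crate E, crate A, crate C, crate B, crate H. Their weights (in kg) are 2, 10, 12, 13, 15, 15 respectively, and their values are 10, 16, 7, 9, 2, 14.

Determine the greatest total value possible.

26

crate G + crate E: weight 2 + 10 = 12 ≤ 21, value 10 + 16 = 26.
crate G + crate H: weight 2 + 15 = 17 ≤ 21, value 10 + 14 = 24.
Best is crate G and crate E with total value 26.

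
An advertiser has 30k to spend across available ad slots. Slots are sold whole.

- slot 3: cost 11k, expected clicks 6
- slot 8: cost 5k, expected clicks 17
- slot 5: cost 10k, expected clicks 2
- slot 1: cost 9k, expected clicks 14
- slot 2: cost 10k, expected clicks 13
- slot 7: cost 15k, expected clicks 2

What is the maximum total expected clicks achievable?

44

Take slot 8, slot 1, and slot 2: cost 5 + 9 + 10 = 24 ≤ 30, expected clicks 17 + 14 + 13 = 44.
No other feasible combination does better.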